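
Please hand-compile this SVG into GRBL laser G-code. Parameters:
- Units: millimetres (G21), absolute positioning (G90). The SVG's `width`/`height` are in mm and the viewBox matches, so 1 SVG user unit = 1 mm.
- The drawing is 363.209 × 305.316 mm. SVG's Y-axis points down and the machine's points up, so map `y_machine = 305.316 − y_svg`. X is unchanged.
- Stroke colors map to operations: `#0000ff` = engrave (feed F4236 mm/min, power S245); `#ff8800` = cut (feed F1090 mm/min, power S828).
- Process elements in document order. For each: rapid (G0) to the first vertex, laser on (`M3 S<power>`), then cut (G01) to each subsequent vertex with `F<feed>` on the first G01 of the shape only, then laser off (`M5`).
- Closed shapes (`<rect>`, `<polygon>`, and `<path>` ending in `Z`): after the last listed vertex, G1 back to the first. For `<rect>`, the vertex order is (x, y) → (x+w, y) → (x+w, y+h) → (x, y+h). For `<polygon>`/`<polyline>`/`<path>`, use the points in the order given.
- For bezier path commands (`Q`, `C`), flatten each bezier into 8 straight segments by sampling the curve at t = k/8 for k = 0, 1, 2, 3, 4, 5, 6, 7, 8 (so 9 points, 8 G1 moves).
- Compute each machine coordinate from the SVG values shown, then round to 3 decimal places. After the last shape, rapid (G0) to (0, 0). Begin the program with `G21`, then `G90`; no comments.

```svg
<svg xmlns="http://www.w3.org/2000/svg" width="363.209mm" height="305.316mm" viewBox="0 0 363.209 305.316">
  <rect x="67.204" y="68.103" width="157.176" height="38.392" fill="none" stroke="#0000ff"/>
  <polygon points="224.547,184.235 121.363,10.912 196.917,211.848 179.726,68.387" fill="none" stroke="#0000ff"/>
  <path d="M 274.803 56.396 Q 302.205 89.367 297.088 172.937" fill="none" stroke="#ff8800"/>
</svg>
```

1 u = 1 mm; y_m = 305.316 − y.

[1] `<rect>` rectangle, #0000ff→engrave S245 F4236: (67.204,237.213) → (224.380,237.213) → (224.380,198.821) → (67.204,198.821) → (67.204,237.213) (closed)

[2] `<polygon>` closed polygon, #0000ff→engrave S245 F4236: (224.547,121.081) → (121.363,294.404) → (196.917,93.468) → (179.726,236.929) → (224.547,121.081) (closed)

[3] `<path>` quadratic bezier, #ff8800→cut S828 F1090: (274.803,248.920) → (281.145,239.887) → (286.472,229.272) → (290.782,217.076) → (294.075,203.299) → (296.353,187.941) → (297.614,171.002) → (297.859,152.481) → (297.088,132.379)

G21
G90
G0 X67.204 Y237.213
M3 S245
G01 X224.380 Y237.213 F4236
G01 X224.380 Y198.821
G01 X67.204 Y198.821
G01 X67.204 Y237.213
M5
G0 X224.547 Y121.081
M3 S245
G01 X121.363 Y294.404 F4236
G01 X196.917 Y93.468
G01 X179.726 Y236.929
G01 X224.547 Y121.081
M5
G0 X274.803 Y248.920
M3 S828
G01 X281.145 Y239.887 F1090
G01 X286.472 Y229.272
G01 X290.782 Y217.076
G01 X294.075 Y203.299
G01 X296.353 Y187.941
G01 X297.614 Y171.002
G01 X297.859 Y152.481
G01 X297.088 Y132.379
M5
G0 X0.000 Y0.000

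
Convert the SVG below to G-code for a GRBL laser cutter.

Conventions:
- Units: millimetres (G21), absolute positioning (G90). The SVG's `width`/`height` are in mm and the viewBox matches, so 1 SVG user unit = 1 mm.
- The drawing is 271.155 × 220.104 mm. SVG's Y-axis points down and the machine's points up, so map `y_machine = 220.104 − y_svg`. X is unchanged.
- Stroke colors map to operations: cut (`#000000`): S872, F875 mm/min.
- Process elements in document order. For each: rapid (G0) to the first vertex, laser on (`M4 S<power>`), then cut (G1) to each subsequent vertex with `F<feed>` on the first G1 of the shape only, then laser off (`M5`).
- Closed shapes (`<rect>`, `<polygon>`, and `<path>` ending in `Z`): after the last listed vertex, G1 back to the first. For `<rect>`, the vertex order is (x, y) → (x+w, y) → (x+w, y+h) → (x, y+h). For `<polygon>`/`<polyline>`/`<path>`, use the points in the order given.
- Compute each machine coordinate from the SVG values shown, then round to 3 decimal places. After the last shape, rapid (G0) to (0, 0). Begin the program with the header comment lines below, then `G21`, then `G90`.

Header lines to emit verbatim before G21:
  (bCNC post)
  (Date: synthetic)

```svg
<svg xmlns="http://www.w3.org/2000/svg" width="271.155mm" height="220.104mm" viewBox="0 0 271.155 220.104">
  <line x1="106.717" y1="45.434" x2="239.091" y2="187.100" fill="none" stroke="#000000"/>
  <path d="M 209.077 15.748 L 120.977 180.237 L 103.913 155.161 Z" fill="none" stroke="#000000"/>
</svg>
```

(bCNC post)
(Date: synthetic)
G21
G90
G0 X106.717 Y174.670
M4 S872
G1 X239.091 Y33.004 F875
M5
G0 X209.077 Y204.356
M4 S872
G1 X120.977 Y39.867 F875
G1 X103.913 Y64.943
G1 X209.077 Y204.356
M5
G0 X0.000 Y0.000

viewBox `0 0 271.155 220.104` with mm width/height → 1 unit = 1 mm. Flip: y_m = 220.104 − y_svg.

**Shape 1** — `<line>` line segment, stroke `#000000` → cut (S872, F875). Machine vertices: (106.717,174.670) → (239.091,33.004). Open path.

**Shape 2** — `<path>` closed polygon, stroke `#000000` → cut (S872, F875). Machine vertices: (209.077,204.356) → (120.977,39.867) → (103.913,64.943) → (209.077,204.356). Closed: final G1 returns to the first vertex.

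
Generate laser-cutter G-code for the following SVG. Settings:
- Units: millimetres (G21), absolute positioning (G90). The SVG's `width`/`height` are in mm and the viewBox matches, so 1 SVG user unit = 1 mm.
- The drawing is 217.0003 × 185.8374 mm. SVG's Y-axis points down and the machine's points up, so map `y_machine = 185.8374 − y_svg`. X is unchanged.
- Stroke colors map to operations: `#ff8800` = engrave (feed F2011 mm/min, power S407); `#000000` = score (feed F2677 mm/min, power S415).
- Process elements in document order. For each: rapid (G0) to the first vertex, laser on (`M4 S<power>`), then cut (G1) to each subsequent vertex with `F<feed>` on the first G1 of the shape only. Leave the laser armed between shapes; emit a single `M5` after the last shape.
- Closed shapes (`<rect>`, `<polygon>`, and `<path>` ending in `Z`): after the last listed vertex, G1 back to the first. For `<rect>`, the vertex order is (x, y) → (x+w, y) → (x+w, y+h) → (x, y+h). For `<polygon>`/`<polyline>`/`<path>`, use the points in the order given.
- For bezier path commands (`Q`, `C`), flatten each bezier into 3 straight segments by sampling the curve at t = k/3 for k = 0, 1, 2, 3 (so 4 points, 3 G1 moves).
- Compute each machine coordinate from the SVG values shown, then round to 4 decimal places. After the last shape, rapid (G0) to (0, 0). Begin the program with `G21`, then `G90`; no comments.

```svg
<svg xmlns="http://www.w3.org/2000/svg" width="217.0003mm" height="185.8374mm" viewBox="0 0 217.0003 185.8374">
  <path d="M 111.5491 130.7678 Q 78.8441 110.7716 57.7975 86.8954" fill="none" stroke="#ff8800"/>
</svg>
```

G21
G90
G0 X111.5491 Y55.0696
M4 S407
G1 X91.0411 Y68.8315 F2011
G1 X73.1239 Y83.4556
G1 X57.7975 Y98.9420
M5
G0 X0.0000 Y0.0000

Since the viewBox matches the mm dimensions, user units are millimetres directly. The only transform is the Y-flip y_m = 185.8374 − y_svg.

Shape 1 is a quadratic bezier drawn with `<path>`. Its stroke #ff8800 means engrave at S407, F2011. After flipping Y the toolpath is (111.5491,55.0696) → (91.0411,68.8315) → (73.1239,83.4556) → (57.7975,98.9420).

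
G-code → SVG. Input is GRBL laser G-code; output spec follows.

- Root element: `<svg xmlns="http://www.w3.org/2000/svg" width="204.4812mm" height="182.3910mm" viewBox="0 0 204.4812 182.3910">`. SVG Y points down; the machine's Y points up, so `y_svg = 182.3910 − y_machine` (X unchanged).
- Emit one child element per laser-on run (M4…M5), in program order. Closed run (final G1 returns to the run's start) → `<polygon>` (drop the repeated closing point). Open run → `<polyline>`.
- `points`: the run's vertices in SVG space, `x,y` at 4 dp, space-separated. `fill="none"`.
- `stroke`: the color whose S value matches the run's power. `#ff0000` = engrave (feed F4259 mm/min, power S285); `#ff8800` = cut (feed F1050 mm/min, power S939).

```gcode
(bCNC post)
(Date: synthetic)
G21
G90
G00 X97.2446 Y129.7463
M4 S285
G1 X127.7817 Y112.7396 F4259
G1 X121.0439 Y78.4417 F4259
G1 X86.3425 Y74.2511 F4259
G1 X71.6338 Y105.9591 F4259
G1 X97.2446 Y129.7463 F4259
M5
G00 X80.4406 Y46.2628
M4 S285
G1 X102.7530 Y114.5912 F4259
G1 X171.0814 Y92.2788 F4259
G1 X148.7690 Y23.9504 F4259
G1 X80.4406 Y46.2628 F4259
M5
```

Machine Y-up, SVG Y-down with viewBox height 182.3910, so y_svg = 182.3910 − y_machine; X carries over. Every run uses S285, so all elements get stroke `#ff0000` (engrave).

Run 1: The run returns to its start, so emit a `<polygon>` with points (Y-flipped): 97.2446,52.6447 127.7817,69.6514 121.0439,103.9493 86.3425,108.1399 71.6338,76.4319.

Run 2: The run returns to its start, so emit a `<polygon>` with points (Y-flipped): 80.4406,136.1282 102.7530,67.7998 171.0814,90.1122 148.7690,158.4406.

<svg xmlns="http://www.w3.org/2000/svg" width="204.4812mm" height="182.3910mm" viewBox="0 0 204.4812 182.3910">
  <polygon points="97.2446,52.6447 127.7817,69.6514 121.0439,103.9493 86.3425,108.1399 71.6338,76.4319" fill="none" stroke="#ff0000"/>
  <polygon points="80.4406,136.1282 102.7530,67.7998 171.0814,90.1122 148.7690,158.4406" fill="none" stroke="#ff0000"/>
</svg>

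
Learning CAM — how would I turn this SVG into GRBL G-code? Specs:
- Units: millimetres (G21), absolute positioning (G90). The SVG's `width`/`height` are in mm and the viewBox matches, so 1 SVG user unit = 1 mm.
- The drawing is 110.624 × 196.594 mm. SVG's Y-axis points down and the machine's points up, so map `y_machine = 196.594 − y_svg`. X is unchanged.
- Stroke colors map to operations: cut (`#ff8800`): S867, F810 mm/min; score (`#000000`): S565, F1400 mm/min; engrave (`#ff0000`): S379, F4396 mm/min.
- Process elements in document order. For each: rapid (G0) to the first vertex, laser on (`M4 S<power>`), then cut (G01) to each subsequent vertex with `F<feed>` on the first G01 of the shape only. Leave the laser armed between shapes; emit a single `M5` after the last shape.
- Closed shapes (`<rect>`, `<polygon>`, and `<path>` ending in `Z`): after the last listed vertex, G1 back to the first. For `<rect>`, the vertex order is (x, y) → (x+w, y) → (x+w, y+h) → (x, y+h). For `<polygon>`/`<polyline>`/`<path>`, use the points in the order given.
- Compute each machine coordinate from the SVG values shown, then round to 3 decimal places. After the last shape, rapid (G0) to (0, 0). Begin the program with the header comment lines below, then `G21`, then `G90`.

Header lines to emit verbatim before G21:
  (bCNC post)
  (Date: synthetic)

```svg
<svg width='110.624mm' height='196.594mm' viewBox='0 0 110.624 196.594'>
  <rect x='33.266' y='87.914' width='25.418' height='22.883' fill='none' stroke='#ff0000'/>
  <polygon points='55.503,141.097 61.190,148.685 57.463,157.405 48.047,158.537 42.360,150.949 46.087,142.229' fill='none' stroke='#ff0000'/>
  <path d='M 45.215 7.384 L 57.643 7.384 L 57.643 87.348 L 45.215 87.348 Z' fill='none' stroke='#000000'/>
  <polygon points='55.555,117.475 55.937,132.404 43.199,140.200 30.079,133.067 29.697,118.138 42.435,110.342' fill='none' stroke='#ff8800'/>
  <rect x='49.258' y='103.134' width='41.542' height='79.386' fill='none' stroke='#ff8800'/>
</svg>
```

(bCNC post)
(Date: synthetic)
G21
G90
G0 X33.266 Y108.680
M4 S379
G01 X58.684 Y108.680 F4396
G01 X58.684 Y85.797
G01 X33.266 Y85.797
G01 X33.266 Y108.680
G0 X55.503 Y55.497
M4 S379
G01 X61.190 Y47.909 F4396
G01 X57.463 Y39.189
G01 X48.047 Y38.057
G01 X42.360 Y45.645
G01 X46.087 Y54.365
G01 X55.503 Y55.497
G0 X45.215 Y189.210
M4 S565
G01 X57.643 Y189.210 F1400
G01 X57.643 Y109.246
G01 X45.215 Y109.246
G01 X45.215 Y189.210
G0 X55.555 Y79.119
M4 S867
G01 X55.937 Y64.190 F810
G01 X43.199 Y56.394
G01 X30.079 Y63.527
G01 X29.697 Y78.456
G01 X42.435 Y86.252
G01 X55.555 Y79.119
G0 X49.258 Y93.460
M4 S867
G01 X90.800 Y93.460 F810
G01 X90.800 Y14.074
G01 X49.258 Y14.074
G01 X49.258 Y93.460
M5
G0 X0.000 Y0.000

viewBox `0 0 110.624 196.594` with mm width/height → 1 unit = 1 mm. Flip: y_m = 196.594 − y_svg.

**Shape 1** — `<rect>` rectangle, stroke `#ff0000` → engrave (S379, F4396). Machine vertices: (33.266,108.680) → (58.684,108.680) → (58.684,85.797) → (33.266,85.797) → (33.266,108.680). Closed: final G1 returns to the first vertex.

**Shape 2** — `<polygon>` regular polygon, stroke `#ff0000` → engrave (S379, F4396). Machine vertices: (55.503,55.497) → (61.190,47.909) → (57.463,39.189) → (48.047,38.057) → (42.360,45.645) → (46.087,54.365) → (55.503,55.497). Closed: final G1 returns to the first vertex.

**Shape 3** — `<path>` rectangle, stroke `#000000` → score (S565, F1400). Machine vertices: (45.215,189.210) → (57.643,189.210) → (57.643,109.246) → (45.215,109.246) → (45.215,189.210). Closed: final G1 returns to the first vertex.

**Shape 4** — `<polygon>` regular polygon, stroke `#ff8800` → cut (S867, F810). Machine vertices: (55.555,79.119) → (55.937,64.190) → (43.199,56.394) → (30.079,63.527) → (29.697,78.456) → (42.435,86.252) → (55.555,79.119). Closed: final G1 returns to the first vertex.

**Shape 5** — `<rect>` rectangle, stroke `#ff8800` → cut (S867, F810). Machine vertices: (49.258,93.460) → (90.800,93.460) → (90.800,14.074) → (49.258,14.074) → (49.258,93.460). Closed: final G1 returns to the first vertex.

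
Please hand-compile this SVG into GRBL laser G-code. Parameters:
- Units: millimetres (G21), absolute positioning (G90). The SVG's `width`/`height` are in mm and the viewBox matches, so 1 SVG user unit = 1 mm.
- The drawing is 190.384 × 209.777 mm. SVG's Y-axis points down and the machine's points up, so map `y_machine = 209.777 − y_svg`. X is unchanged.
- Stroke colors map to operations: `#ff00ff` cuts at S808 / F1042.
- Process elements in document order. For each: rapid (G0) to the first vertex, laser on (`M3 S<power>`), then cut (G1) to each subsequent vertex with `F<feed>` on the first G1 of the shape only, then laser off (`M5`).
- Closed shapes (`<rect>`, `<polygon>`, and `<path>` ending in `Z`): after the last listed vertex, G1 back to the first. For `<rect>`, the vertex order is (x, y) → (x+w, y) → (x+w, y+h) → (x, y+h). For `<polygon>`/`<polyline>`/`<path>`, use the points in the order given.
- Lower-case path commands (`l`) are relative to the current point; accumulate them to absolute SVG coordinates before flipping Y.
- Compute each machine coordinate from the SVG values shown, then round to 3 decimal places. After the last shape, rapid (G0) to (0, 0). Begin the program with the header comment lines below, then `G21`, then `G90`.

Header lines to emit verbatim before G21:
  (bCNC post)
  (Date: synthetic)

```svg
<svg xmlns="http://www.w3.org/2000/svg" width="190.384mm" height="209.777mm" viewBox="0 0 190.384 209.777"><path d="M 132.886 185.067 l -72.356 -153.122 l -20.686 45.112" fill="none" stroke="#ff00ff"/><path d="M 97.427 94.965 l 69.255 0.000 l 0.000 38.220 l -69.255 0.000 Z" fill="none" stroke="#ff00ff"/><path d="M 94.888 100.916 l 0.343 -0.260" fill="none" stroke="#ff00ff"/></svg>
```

1 u = 1 mm; y_m = 209.777 − y.

[1] `<path>` open polyline, #ff00ff→cut S808 F1042: (132.886,24.710) → (60.530,177.832) → (39.844,132.720)

[2] `<path>` rectangle, #ff00ff→cut S808 F1042: (97.427,114.812) → (166.682,114.812) → (166.682,76.592) → (97.427,76.592) → (97.427,114.812) (closed)

[3] `<path>` line segment, #ff00ff→cut S808 F1042: (94.888,108.861) → (95.231,109.121)

(bCNC post)
(Date: synthetic)
G21
G90
G0 X132.886 Y24.710
M3 S808
G1 X60.530 Y177.832 F1042
G1 X39.844 Y132.720
M5
G0 X97.427 Y114.812
M3 S808
G1 X166.682 Y114.812 F1042
G1 X166.682 Y76.592
G1 X97.427 Y76.592
G1 X97.427 Y114.812
M5
G0 X94.888 Y108.861
M3 S808
G1 X95.231 Y109.121 F1042
M5
G0 X0.000 Y0.000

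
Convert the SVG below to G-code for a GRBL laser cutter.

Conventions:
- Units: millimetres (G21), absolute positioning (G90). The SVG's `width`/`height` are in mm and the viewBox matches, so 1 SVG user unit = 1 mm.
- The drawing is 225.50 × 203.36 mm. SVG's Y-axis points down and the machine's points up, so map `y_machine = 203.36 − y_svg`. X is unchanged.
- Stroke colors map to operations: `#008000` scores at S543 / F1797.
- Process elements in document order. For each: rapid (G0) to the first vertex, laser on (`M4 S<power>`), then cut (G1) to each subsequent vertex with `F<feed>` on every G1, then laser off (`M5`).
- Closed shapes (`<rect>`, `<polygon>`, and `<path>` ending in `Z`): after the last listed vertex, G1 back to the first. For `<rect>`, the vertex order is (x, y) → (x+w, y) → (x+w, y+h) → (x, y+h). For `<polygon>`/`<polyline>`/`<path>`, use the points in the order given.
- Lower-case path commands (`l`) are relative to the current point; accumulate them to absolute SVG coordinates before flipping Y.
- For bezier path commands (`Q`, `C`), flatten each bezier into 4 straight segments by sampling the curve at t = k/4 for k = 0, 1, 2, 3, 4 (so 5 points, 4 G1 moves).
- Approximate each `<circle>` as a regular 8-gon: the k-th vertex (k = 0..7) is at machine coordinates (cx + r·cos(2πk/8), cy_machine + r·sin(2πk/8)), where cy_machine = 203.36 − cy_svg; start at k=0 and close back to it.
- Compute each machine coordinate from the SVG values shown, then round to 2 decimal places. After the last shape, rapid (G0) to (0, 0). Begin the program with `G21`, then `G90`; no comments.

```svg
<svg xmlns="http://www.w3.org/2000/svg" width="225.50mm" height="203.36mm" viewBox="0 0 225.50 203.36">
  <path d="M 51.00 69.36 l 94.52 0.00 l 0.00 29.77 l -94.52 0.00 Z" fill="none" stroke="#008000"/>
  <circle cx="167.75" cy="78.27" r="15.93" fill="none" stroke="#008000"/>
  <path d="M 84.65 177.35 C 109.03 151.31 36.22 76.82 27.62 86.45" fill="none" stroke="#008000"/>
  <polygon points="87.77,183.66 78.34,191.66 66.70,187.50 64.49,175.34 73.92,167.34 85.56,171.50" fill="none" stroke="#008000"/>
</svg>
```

G21
G90
G0 X51.00 Y134.00
M4 S543
G1 X145.52 Y134.00 F1797
G1 X145.52 Y104.23 F1797
G1 X51.00 Y104.23 F1797
G1 X51.00 Y134.00 F1797
M5
G0 X183.68 Y125.09
M4 S543
G1 X179.01 Y136.35 F1797
G1 X167.75 Y141.02 F1797
G1 X156.49 Y136.35 F1797
G1 X151.82 Y125.09 F1797
G1 X156.49 Y113.83 F1797
G1 X167.75 Y109.16 F1797
G1 X179.01 Y113.83 F1797
G1 X183.68 Y125.09 F1797
M5
G0 X84.65 Y26.01
M4 S543
G1 X87.23 Y52.55 F1797
G1 X68.50 Y84.84 F1797
G1 X43.59 Y110.43 F1797
G1 X27.62 Y116.91 F1797
M5
G0 X87.77 Y19.70
M4 S543
G1 X78.34 Y11.70 F1797
G1 X66.70 Y15.86 F1797
G1 X64.49 Y28.02 F1797
G1 X73.92 Y36.02 F1797
G1 X85.56 Y31.86 F1797
G1 X87.77 Y19.70 F1797
M5
G0 X0.00 Y0.00

1 u = 1 mm; y_m = 203.36 − y.

[1] `<path>` rectangle, #008000→score S543 F1797: (51.00,134.00) → (145.52,134.00) → (145.52,104.23) → (51.00,104.23) → (51.00,134.00) (closed)

[2] `<circle>` circle, #008000→score S543 F1797: (183.68,125.09) → (179.01,136.35) → (167.75,141.02) → (156.49,136.35) → (151.82,125.09) → (156.49,113.83) → (167.75,109.16) → (179.01,113.83) → (183.68,125.09) (closed)

[3] `<path>` cubic bezier, #008000→score S543 F1797: (84.65,26.01) → (87.23,52.55) → (68.50,84.84) → (43.59,110.43) → (27.62,116.91)

[4] `<polygon>` regular polygon, #008000→score S543 F1797: (87.77,19.70) → (78.34,11.70) → (66.70,15.86) → (64.49,28.02) → (73.92,36.02) → (85.56,31.86) → (87.77,19.70) (closed)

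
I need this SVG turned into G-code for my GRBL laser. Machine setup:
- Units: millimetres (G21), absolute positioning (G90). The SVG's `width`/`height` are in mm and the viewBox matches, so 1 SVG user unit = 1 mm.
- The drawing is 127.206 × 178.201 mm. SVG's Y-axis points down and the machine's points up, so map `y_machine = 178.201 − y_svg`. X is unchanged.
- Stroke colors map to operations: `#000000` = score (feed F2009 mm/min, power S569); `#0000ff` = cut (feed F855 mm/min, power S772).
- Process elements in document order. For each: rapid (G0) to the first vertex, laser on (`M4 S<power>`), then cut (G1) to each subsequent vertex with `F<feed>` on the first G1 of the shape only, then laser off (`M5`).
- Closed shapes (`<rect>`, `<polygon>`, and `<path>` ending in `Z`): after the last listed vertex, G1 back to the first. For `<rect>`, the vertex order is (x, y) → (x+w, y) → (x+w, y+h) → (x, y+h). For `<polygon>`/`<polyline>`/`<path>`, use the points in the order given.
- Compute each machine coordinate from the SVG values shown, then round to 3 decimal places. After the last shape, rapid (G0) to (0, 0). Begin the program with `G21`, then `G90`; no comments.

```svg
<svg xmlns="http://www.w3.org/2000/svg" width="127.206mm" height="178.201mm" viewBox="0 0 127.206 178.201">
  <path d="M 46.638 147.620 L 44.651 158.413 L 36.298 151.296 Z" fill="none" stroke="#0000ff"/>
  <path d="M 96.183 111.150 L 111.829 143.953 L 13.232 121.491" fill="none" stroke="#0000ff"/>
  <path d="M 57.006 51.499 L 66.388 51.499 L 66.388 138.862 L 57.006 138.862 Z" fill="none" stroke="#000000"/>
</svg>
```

Since the viewBox matches the mm dimensions, user units are millimetres directly. The only transform is the Y-flip y_m = 178.201 − y_svg.

Shape 1 is a regular polygon drawn with `<path>`. Its stroke #0000ff means cut at S772, F855. After flipping Y the toolpath is (46.638,30.581) → (44.651,19.788) → (36.298,26.905) → (46.638,30.581), returning to the start.

Shape 2 is a open polyline drawn with `<path>`. Its stroke #0000ff means cut at S772, F855. After flipping Y the toolpath is (96.183,67.051) → (111.829,34.248) → (13.232,56.710).

Shape 3 is a rectangle drawn with `<path>`. Its stroke #000000 means score at S569, F2009. After flipping Y the toolpath is (57.006,126.702) → (66.388,126.702) → (66.388,39.339) → (57.006,39.339) → (57.006,126.702), returning to the start.

G21
G90
G0 X46.638 Y30.581
M4 S772
G1 X44.651 Y19.788 F855
G1 X36.298 Y26.905
G1 X46.638 Y30.581
M5
G0 X96.183 Y67.051
M4 S772
G1 X111.829 Y34.248 F855
G1 X13.232 Y56.710
M5
G0 X57.006 Y126.702
M4 S569
G1 X66.388 Y126.702 F2009
G1 X66.388 Y39.339
G1 X57.006 Y39.339
G1 X57.006 Y126.702
M5
G0 X0.000 Y0.000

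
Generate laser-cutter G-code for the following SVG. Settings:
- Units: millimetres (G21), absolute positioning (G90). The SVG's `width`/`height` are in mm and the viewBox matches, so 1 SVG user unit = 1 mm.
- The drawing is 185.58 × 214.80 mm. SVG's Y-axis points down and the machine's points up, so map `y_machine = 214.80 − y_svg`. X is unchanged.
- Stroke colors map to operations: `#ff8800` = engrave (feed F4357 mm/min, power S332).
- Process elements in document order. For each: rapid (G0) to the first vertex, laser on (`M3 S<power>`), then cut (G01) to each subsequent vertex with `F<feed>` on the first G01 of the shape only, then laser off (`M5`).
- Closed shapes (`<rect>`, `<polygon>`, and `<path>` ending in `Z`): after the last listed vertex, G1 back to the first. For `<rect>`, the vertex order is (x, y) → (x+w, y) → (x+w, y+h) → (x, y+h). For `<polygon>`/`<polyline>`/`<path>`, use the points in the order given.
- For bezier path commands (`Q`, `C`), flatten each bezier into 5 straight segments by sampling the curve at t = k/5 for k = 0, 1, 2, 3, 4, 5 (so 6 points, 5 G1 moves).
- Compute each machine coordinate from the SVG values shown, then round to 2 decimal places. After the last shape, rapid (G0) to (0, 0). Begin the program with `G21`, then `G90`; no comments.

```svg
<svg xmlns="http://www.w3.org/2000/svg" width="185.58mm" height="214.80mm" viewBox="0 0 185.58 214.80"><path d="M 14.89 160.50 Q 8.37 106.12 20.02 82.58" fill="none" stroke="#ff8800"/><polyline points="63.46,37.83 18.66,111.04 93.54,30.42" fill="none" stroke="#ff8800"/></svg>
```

G21
G90
G0 X14.89 Y54.30
M3 S332
G01 X13.01 Y74.82 F4357
G01 X12.58 Y92.87
G01 X13.61 Y108.45
G01 X16.09 Y121.57
G01 X20.02 Y132.22
M5
G0 X63.46 Y176.97
M3 S332
G01 X18.66 Y103.76 F4357
G01 X93.54 Y184.38
M5
G0 X0.00 Y0.00

1 u = 1 mm; y_m = 214.80 − y.

[1] `<path>` quadratic bezier, #ff8800→engrave S332 F4357: (14.89,54.30) → (13.01,74.82) → (12.58,92.87) → (13.61,108.45) → (16.09,121.57) → (20.02,132.22)

[2] `<polyline>` open polyline, #ff8800→engrave S332 F4357: (63.46,176.97) → (18.66,103.76) → (93.54,184.38)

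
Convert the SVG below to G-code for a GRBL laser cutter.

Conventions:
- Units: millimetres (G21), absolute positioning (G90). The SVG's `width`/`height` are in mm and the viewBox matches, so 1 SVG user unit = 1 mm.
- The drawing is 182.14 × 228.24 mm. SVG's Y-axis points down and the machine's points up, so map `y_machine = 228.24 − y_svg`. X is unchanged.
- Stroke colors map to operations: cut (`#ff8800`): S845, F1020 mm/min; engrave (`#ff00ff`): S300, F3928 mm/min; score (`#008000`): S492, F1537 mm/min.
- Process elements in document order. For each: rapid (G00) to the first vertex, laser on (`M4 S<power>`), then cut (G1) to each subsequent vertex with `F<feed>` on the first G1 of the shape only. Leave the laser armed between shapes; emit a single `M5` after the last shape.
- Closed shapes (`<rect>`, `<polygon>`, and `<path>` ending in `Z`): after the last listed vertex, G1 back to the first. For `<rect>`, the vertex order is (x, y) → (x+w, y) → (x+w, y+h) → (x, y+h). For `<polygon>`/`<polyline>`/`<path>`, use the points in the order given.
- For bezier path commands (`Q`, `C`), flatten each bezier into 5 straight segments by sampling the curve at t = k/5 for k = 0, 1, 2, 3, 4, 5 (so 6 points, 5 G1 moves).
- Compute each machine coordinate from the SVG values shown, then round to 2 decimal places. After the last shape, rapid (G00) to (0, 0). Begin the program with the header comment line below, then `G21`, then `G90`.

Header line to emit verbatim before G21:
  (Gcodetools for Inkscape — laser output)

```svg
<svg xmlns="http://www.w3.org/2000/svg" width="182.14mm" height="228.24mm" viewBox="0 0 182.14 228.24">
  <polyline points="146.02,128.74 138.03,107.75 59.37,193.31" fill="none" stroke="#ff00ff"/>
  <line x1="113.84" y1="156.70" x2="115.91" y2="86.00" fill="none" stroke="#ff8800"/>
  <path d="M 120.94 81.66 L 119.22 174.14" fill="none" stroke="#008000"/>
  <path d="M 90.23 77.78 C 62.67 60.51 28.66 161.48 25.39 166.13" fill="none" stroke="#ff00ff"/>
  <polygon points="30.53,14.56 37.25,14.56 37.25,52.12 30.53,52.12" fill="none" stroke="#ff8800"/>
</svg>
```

(Gcodetools for Inkscape — laser output)
G21
G90
G00 X146.02 Y99.50
M4 S300
G1 X138.03 Y120.49 F3928
G1 X59.37 Y34.93
G00 X113.84 Y71.54
M4 S845
G1 X115.91 Y142.24 F1020
G00 X120.94 Y146.58
M4 S492
G1 X119.22 Y54.10 F1537
G00 X90.23 Y150.46
M4 S300
G1 X73.22 Y148.35 F3928
G1 X56.44 Y128.16
G1 X41.69 Y100.19
G1 X30.74 Y74.74
G1 X25.39 Y62.11
G00 X30.53 Y213.68
M4 S845
G1 X37.25 Y213.68 F1020
G1 X37.25 Y176.12
G1 X30.53 Y176.12
G1 X30.53 Y213.68
M5
G00 X0.00 Y0.00

1 u = 1 mm; y_m = 228.24 − y.

[1] `<polyline>` open polyline, #ff00ff→engrave S300 F3928: (146.02,99.50) → (138.03,120.49) → (59.37,34.93)

[2] `<line>` line segment, #ff8800→cut S845 F1020: (113.84,71.54) → (115.91,142.24)

[3] `<path>` line segment, #008000→score S492 F1537: (120.94,146.58) → (119.22,54.10)

[4] `<path>` cubic bezier, #ff00ff→engrave S300 F3928: (90.23,150.46) → (73.22,148.35) → (56.44,128.16) → (41.69,100.19) → (30.74,74.74) → (25.39,62.11)

[5] `<polygon>` rectangle, #ff8800→cut S845 F1020: (30.53,213.68) → (37.25,213.68) → (37.25,176.12) → (30.53,176.12) → (30.53,213.68) (closed)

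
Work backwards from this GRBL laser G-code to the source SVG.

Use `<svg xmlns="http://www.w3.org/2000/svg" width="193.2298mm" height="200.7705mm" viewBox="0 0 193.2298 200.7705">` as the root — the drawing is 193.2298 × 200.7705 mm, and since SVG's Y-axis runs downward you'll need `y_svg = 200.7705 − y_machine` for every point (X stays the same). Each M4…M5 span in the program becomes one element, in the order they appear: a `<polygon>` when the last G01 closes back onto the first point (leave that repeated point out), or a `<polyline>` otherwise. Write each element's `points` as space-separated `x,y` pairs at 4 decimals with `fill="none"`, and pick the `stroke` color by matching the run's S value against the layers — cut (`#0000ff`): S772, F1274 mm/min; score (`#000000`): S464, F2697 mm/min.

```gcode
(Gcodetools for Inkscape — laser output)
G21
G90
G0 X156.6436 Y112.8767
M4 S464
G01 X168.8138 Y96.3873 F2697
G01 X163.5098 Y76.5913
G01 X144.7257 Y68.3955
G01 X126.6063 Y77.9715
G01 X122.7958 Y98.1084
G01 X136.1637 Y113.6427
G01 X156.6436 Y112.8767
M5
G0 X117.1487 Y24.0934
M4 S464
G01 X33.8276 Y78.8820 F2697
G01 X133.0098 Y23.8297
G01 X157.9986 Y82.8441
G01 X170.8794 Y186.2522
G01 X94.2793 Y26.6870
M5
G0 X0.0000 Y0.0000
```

<svg xmlns="http://www.w3.org/2000/svg" width="193.2298mm" height="200.7705mm" viewBox="0 0 193.2298 200.7705">
  <polygon points="156.6436,87.8938 168.8138,104.3832 163.5098,124.1792 144.7257,132.3750 126.6063,122.7990 122.7958,102.6621 136.1637,87.1278" fill="none" stroke="#000000"/>
  <polyline points="117.1487,176.6771 33.8276,121.8885 133.0098,176.9408 157.9986,117.9264 170.8794,14.5183 94.2793,174.0835" fill="none" stroke="#000000"/>
</svg>

Each laser-on run becomes one SVG element. Flip Y back into SVG space with y_svg = 200.7705 − y_machine. Every run uses S464, so all elements get stroke `#000000` (score).

Run 1: The run returns to its start, so emit a `<polygon>` with points (Y-flipped): 156.6436,87.8938 168.8138,104.3832 163.5098,124.1792 144.7257,132.3750 126.6063,122.7990 122.7958,102.6621 136.1637,87.1278.

Run 2: The run is open, so emit a `<polyline>` with points (Y-flipped): 117.1487,176.6771 33.8276,121.8885 133.0098,176.9408 157.9986,117.9264 170.8794,14.5183 94.2793,174.0835.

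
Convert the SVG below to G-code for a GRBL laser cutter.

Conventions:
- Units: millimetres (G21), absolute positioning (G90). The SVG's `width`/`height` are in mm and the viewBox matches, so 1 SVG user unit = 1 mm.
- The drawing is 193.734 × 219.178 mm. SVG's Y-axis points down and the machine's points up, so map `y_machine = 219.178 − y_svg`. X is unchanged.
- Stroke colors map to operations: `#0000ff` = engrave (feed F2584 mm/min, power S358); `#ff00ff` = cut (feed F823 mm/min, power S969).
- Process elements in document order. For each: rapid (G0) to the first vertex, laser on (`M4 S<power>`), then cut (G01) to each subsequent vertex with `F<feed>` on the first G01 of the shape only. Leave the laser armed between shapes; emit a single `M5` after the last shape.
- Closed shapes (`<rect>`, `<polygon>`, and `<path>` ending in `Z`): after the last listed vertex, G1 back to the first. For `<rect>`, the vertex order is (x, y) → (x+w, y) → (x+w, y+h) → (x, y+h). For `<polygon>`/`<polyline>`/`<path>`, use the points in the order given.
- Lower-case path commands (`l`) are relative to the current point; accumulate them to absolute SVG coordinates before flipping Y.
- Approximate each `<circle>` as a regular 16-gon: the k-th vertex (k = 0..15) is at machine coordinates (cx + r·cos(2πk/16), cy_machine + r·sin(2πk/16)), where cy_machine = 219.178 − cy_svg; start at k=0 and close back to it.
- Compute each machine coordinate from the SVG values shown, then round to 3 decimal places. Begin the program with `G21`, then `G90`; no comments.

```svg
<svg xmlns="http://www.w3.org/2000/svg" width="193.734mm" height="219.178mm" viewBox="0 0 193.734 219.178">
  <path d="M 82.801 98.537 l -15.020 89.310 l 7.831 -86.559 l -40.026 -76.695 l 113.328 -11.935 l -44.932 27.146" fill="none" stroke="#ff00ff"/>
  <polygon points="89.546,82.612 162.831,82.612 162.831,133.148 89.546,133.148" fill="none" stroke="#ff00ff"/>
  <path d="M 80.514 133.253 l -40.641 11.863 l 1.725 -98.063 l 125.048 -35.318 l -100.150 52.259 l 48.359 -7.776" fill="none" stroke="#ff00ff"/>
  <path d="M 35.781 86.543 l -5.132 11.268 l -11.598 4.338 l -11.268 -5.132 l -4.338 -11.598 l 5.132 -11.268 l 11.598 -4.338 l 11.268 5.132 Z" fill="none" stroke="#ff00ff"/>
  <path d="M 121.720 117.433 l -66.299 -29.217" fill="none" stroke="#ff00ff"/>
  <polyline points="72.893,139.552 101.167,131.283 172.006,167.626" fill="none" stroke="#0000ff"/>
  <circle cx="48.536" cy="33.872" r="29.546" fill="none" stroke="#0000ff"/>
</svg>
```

1 u = 1 mm; y_m = 219.178 − y.

[1] `<path>` open polyline, #ff00ff→cut S969 F823: (82.801,120.641) → (67.781,31.331) → (75.612,117.890) → (35.586,194.585) → (148.914,206.520) → (103.982,179.374)

[2] `<polygon>` rectangle, #ff00ff→cut S969 F823: (89.546,136.566) → (162.831,136.566) → (162.831,86.030) → (89.546,86.030) → (89.546,136.566) (closed)

[3] `<path>` open polyline, #ff00ff→cut S969 F823: (80.514,85.925) → (39.873,74.062) → (41.598,172.125) → (166.646,207.443) → (66.496,155.184) → (114.855,162.960)

[4] `<path>` regular polygon, #ff00ff→cut S969 F823: (35.781,132.635) → (30.649,121.367) → (19.051,117.029) → (7.783,122.161) → (3.445,133.759) → (8.577,145.027) → (20.175,149.365) → (31.443,144.233) → (35.781,132.635) (closed)

[5] `<path>` line segment, #ff00ff→cut S969 F823: (121.720,101.745) → (55.421,130.962)

[6] `<polyline>` open polyline, #0000ff→engrave S358 F2584: (72.893,79.626) → (101.167,87.895) → (172.006,51.552)

[7] `<circle>` circle, #0000ff→engrave S358 F2584: (78.082,185.306) → (75.833,196.613) → (69.428,206.198) → (59.843,212.603) → (48.536,214.852) → (37.229,212.603) → (27.644,206.198) → (21.239,196.613) → (18.990,185.306) → (21.239,173.999) → (27.644,164.414) → (37.229,158.009) → (48.536,155.760) → (59.843,158.009) → (69.428,164.414) → (75.833,173.999) → (78.082,185.306) (closed)

G21
G90
G0 X82.801 Y120.641
M4 S969
G01 X67.781 Y31.331 F823
G01 X75.612 Y117.890
G01 X35.586 Y194.585
G01 X148.914 Y206.520
G01 X103.982 Y179.374
G0 X89.546 Y136.566
M4 S969
G01 X162.831 Y136.566 F823
G01 X162.831 Y86.030
G01 X89.546 Y86.030
G01 X89.546 Y136.566
G0 X80.514 Y85.925
M4 S969
G01 X39.873 Y74.062 F823
G01 X41.598 Y172.125
G01 X166.646 Y207.443
G01 X66.496 Y155.184
G01 X114.855 Y162.960
G0 X35.781 Y132.635
M4 S969
G01 X30.649 Y121.367 F823
G01 X19.051 Y117.029
G01 X7.783 Y122.161
G01 X3.445 Y133.759
G01 X8.577 Y145.027
G01 X20.175 Y149.365
G01 X31.443 Y144.233
G01 X35.781 Y132.635
G0 X121.720 Y101.745
M4 S969
G01 X55.421 Y130.962 F823
G0 X72.893 Y79.626
M4 S358
G01 X101.167 Y87.895 F2584
G01 X172.006 Y51.552
G0 X78.082 Y185.306
M4 S358
G01 X75.833 Y196.613 F2584
G01 X69.428 Y206.198
G01 X59.843 Y212.603
G01 X48.536 Y214.852
G01 X37.229 Y212.603
G01 X27.644 Y206.198
G01 X21.239 Y196.613
G01 X18.990 Y185.306
G01 X21.239 Y173.999
G01 X27.644 Y164.414
G01 X37.229 Y158.009
G01 X48.536 Y155.760
G01 X59.843 Y158.009
G01 X69.428 Y164.414
G01 X75.833 Y173.999
G01 X78.082 Y185.306
M5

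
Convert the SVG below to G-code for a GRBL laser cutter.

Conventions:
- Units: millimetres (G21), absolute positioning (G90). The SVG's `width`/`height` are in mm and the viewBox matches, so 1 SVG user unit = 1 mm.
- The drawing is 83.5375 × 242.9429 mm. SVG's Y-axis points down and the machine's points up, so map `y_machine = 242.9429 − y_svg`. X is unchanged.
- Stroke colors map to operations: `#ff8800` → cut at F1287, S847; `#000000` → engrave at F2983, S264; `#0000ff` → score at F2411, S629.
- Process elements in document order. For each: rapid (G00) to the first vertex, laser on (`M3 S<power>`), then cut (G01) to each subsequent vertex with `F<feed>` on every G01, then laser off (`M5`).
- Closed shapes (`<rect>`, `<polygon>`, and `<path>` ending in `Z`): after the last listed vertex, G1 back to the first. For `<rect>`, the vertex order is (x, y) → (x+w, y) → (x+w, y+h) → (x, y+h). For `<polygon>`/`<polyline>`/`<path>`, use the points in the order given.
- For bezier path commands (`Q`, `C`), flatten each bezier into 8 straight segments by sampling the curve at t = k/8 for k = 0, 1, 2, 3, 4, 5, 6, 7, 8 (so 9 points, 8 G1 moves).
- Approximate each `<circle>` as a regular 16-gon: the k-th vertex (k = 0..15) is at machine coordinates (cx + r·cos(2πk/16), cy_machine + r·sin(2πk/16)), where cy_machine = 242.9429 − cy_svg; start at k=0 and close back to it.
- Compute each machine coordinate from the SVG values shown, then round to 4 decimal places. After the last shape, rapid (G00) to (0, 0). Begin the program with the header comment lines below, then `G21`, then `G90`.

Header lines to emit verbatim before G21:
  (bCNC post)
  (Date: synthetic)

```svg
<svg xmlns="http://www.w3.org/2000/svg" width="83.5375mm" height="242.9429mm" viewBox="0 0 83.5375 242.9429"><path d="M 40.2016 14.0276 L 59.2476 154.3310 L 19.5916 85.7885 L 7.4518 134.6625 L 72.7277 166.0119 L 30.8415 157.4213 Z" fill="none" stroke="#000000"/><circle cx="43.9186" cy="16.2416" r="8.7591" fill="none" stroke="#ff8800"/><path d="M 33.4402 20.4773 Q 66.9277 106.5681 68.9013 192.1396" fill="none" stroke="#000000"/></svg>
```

viewBox `0 0 83.5375 242.9429` with mm width/height → 1 unit = 1 mm. Flip: y_m = 242.9429 − y_svg.

**Shape 1** — `<path>` closed polygon, stroke `#000000` → engrave (S264, F2983). Machine vertices: (40.2016,228.9153) → (59.2476,88.6119) → (19.5916,157.1544) → (7.4518,108.2804) → (72.7277,76.9310) → (30.8415,85.5216) → (40.2016,228.9153). Closed: final G1 returns to the first vertex.

**Shape 2** — `<circle>` circle, stroke `#ff8800` → cut (S847, F1287). Machine vertices: (52.6777,226.7013) → (52.0110,230.0533) → (50.1122,232.8949) → (47.2706,234.7937) → (43.9186,235.4604) → (40.5666,234.7937) → (37.7250,232.8949) → (35.8262,230.0533) → (35.1595,226.7013) → (35.8262,223.3493) → (37.7250,220.5077) → (40.5666,218.6089) → (43.9186,217.9422) → (47.2706,218.6089) → (50.1122,220.5077) → (52.0110,223.3493) → (52.6777,226.7013). Closed: final G1 returns to the first vertex.

**Shape 3** — `<path>` quadratic bezier, stroke `#000000` → engrave (S264, F2983). Control points (SVG): P0=(33.4402,20.4773), P1=(66.9277,106.5681), P2=(68.9013,192.1396); sampled at t=k/8. Machine vertices: (33.4402,222.4656) → (41.3197,200.9510) → (48.2143,179.4527) → (54.1242,157.9705) → (59.0492,136.5046) → (62.9895,115.0550) → (65.9449,93.6215) → (67.9155,72.2043) → (68.9013,50.8033). Open path.

(bCNC post)
(Date: synthetic)
G21
G90
G00 X40.2016 Y228.9153
M3 S264
G01 X59.2476 Y88.6119 F2983
G01 X19.5916 Y157.1544 F2983
G01 X7.4518 Y108.2804 F2983
G01 X72.7277 Y76.9310 F2983
G01 X30.8415 Y85.5216 F2983
G01 X40.2016 Y228.9153 F2983
M5
G00 X52.6777 Y226.7013
M3 S847
G01 X52.0110 Y230.0533 F1287
G01 X50.1122 Y232.8949 F1287
G01 X47.2706 Y234.7937 F1287
G01 X43.9186 Y235.4604 F1287
G01 X40.5666 Y234.7937 F1287
G01 X37.7250 Y232.8949 F1287
G01 X35.8262 Y230.0533 F1287
G01 X35.1595 Y226.7013 F1287
G01 X35.8262 Y223.3493 F1287
G01 X37.7250 Y220.5077 F1287
G01 X40.5666 Y218.6089 F1287
G01 X43.9186 Y217.9422 F1287
G01 X47.2706 Y218.6089 F1287
G01 X50.1122 Y220.5077 F1287
G01 X52.0110 Y223.3493 F1287
G01 X52.6777 Y226.7013 F1287
M5
G00 X33.4402 Y222.4656
M3 S264
G01 X41.3197 Y200.9510 F2983
G01 X48.2143 Y179.4527 F2983
G01 X54.1242 Y157.9705 F2983
G01 X59.0492 Y136.5046 F2983
G01 X62.9895 Y115.0550 F2983
G01 X65.9449 Y93.6215 F2983
G01 X67.9155 Y72.2043 F2983
G01 X68.9013 Y50.8033 F2983
M5
G00 X0.0000 Y0.0000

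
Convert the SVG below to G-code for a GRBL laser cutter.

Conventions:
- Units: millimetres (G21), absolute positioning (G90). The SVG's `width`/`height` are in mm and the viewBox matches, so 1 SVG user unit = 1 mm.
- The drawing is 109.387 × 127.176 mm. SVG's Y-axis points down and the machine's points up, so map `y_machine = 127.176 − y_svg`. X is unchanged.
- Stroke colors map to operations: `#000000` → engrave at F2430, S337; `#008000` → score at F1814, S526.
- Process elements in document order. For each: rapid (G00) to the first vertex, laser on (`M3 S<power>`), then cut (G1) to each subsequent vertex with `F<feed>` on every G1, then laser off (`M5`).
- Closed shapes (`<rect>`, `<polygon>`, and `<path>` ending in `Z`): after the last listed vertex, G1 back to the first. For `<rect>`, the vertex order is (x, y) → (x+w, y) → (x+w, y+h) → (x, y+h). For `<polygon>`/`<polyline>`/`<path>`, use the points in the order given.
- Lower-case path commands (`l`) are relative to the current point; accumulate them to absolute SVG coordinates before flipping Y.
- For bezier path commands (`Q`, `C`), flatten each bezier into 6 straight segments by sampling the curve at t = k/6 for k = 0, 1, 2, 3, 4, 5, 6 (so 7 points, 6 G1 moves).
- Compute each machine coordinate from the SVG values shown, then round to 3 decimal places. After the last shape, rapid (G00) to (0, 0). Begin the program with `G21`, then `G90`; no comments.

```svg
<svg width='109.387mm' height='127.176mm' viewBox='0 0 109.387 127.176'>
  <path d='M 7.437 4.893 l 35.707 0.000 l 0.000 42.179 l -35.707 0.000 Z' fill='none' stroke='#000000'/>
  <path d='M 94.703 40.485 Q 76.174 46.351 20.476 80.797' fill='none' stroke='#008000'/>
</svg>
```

viewBox `0 0 109.387 127.176` with mm width/height → 1 unit = 1 mm. Flip: y_m = 127.176 − y_svg.

**Shape 1** — `<path>` rectangle, stroke `#000000` → engrave (S337, F2430). Machine vertices: (7.437,122.283) → (43.144,122.283) → (43.144,80.104) → (7.437,80.104) → (7.437,122.283). Closed: final G1 returns to the first vertex.

**Shape 2** — `<path>` quadratic bezier, stroke `#008000` → score (S526, F1814). Control points (SVG): P0=(94.703,40.485), P1=(76.174,46.351), P2=(20.476,80.797); sampled at t=k/6. Machine vertices: (94.703,86.691) → (87.494,83.942) → (78.220,79.605) → (66.882,73.680) → (53.478,66.167) → (38.010,57.067) → (20.476,46.379). Open path.

G21
G90
G00 X7.437 Y122.283
M3 S337
G1 X43.144 Y122.283 F2430
G1 X43.144 Y80.104 F2430
G1 X7.437 Y80.104 F2430
G1 X7.437 Y122.283 F2430
M5
G00 X94.703 Y86.691
M3 S526
G1 X87.494 Y83.942 F1814
G1 X78.220 Y79.605 F1814
G1 X66.882 Y73.680 F1814
G1 X53.478 Y66.167 F1814
G1 X38.010 Y57.067 F1814
G1 X20.476 Y46.379 F1814
M5
G00 X0.000 Y0.000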